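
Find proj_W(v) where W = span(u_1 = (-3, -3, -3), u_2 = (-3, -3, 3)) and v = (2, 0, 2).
proj_W(v) = (1, 1, 2)

Set up U = [u_1 | ... | u_2] ∈ R^(3×2). The projector onto W = col(U) is P = U (U^T U)^(-1) U^T.
Compute U^T U =
  [27, 9]
  [9, 27],
and U^T v = (-12, 0).
Solve U^T U · c = U^T v for the coefficients: c = (-1/2, 1/6). The projection is proj_W(v) = U c.
Check: (v - proj_W(v)) · u_1 = 0  (should be 0).
Check: (v - proj_W(v)) · u_2 = 0  (should be 0).
Result: proj_W(v) = (1, 1, 2).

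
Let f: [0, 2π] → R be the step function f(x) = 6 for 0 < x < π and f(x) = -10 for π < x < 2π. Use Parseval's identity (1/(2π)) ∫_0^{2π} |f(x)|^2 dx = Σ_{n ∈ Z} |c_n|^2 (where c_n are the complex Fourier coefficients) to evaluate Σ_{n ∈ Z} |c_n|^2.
Σ |c_n|^2 = 68

Parseval equates the L^2 energy of f (normalised by 1/(2π)) with the ℓ^2 sum of its Fourier coefficients: (1/(2π)) ∫_0^{2π} |f|^2 = Σ |c_n|^2.
Compute the left side: (1/(2π)) [∫_0^π 6^2 dx + ∫_π^{2π} (-10)^2 dx] = (1/(2π)) · (36π + 100π) = (36 + 100)/2 = 68.
So Σ_{n ∈ Z} |c_n|^2 = 68.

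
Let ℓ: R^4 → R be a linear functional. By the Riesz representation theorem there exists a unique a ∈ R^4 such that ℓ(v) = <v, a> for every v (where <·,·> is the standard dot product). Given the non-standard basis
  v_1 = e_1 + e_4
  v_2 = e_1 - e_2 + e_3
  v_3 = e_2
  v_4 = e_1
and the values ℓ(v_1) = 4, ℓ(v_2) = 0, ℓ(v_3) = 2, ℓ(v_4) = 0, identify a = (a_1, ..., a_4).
a = (0, 2, 2, 4)

Write a = (a_1, ..., a_4) in the standard basis. For each basis vector v_i, ℓ(v_i) = <v_i, a> is a linear equation in the a_j's. Collect the n equations into a matrix system V a = ℓ, where row i of V is v_i (expressed in the standard basis). Since V is invertible (lower-triangular with 1s on the diagonal, up to permutation), solve by back-substitution:
  V =
[[1, 0, 0, 1],
 [1, -1, 1, 0],
 [0, 1, 0, 0],
 [1, 0, 0, 0]]
  V a = (4, 0, 2, 0)
Solving gives a = (0, 2, 2, 4).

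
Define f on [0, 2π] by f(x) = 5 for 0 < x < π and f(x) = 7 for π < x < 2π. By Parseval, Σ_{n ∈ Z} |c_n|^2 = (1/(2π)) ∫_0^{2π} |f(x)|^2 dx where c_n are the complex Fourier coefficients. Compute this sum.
Σ |c_n|^2 = 37

Parseval equates the L^2 energy of f (normalised by 1/(2π)) with the ℓ^2 sum of its Fourier coefficients: (1/(2π)) ∫_0^{2π} |f|^2 = Σ |c_n|^2.
Compute the left side: (1/(2π)) [∫_0^π 5^2 dx + ∫_π^{2π} 7^2 dx] = (1/(2π)) · (25π + 49π) = (25 + 49)/2 = 37.
So Σ_{n ∈ Z} |c_n|^2 = 37.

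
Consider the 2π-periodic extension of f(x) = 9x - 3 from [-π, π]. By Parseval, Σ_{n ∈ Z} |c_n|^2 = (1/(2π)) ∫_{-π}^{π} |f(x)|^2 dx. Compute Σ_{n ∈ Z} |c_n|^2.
Σ |c_n|^2 = 27π^2 + 9

Expand and integrate term by term over [-π, π]:
  ∫ (9x)^2 dx = 81·(2π^3/3); ∫ 2·9·(-3)·x dx = 0 (odd integrand); ∫ (-3)^2 dx = 9·2π.
So (1/(2π)) ∫_{-π}^{π} (9x - 3)^2 dx = 81π^2/3 + 9 = 27π^2 + 9.
Parseval ⇒ Σ |c_n|^2 = 27π^2 + 9.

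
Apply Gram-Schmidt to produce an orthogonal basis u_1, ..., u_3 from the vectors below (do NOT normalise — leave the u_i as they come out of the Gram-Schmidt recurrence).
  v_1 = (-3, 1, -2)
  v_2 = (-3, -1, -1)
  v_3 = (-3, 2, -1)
Orthogonal basis:
  u_1 = (-3, 1, -2)
  u_2 = (-6/7, -12/7, 3/7)
  u_3 = (-1/2, 1/2, 1)

Apply the Gram-Schmidt recurrence
  u_1 = v_1
  u_i = v_i − Σ_{j<i} ((v_i · u_j) / (u_j · u_j)) · u_j.

Step by step this gives:
  u_1 = (-3, 1, -2)
  u_2 = (-6/7, -12/7, 3/7)
  u_3 = (-1/2, 1/2, 1)

Orthogonality check:
  u_2 · u_1 = 0 (should be 0)
  u_3 · u_1 = 0 (should be 0)
  u_3 · u_2 = 0 (should be 0)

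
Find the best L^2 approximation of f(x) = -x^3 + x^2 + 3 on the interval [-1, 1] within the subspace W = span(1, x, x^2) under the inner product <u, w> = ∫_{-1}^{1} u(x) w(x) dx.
g(x) = x^2 - 3*x/5 + 3

The best approximation g ∈ W is the orthogonal projection of f onto W. Writing g = a_0 + a_1 x + a_2 x^2, the coefficients solve the normal equations G · a = b where
  G_{ij} = <φ_i, φ_j> and b_i = <f, φ_i>, with φ_0 = 1, φ_1 = x, φ_2 = x^2.
G =
  [2, 0, 2/3]
  [0, 2/3, 0]
  [2/3, 0, 2/5],
b = (20/3, -2/5, 12/5).
Solving gives a_0 = 3, a_1 = -3/5, a_2 = 1, so
  g(x) = x^2 - 3*x/5 + 3.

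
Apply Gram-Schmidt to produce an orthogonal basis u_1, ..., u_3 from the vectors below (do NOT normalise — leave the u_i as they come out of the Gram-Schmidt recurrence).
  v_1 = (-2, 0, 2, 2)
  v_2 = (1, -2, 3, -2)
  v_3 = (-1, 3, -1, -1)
Orthogonal basis:
  u_1 = (-2, 0, 2, 2)
  u_2 = (1, -2, 3, -2)
  u_3 = (-8/9, 19/9, 2/3, -14/9)

Apply the Gram-Schmidt recurrence
  u_1 = v_1
  u_i = v_i − Σ_{j<i} ((v_i · u_j) / (u_j · u_j)) · u_j.

Step by step this gives:
  u_1 = (-2, 0, 2, 2)
  u_2 = (1, -2, 3, -2)
  u_3 = (-8/9, 19/9, 2/3, -14/9)

Orthogonality check:
  u_2 · u_1 = 0 (should be 0)
  u_3 · u_1 = 0 (should be 0)
  u_3 · u_2 = 0 (should be 0)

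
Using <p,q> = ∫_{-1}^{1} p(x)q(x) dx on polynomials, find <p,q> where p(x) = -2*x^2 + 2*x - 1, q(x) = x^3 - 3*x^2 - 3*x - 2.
<p,q> = 118/15

Expand the product: p(x)·q(x) = -2*x^5 + 8*x^4 - x^3 + x^2 - x + 2.
∫_{-1}^{1} of each monomial x^k gives [2/(k+1) if k even, 0 if k odd]. Integrating term-by-term (or equivalently evaluating the antiderivative F(x) = -x^6/3 + 8*x^5/5 - x^4/4 + x^3/3 - x^2/2 + 2*x at the endpoints):
  F(1) − F(−1) = 57/20 − (-301/60) = 118/15.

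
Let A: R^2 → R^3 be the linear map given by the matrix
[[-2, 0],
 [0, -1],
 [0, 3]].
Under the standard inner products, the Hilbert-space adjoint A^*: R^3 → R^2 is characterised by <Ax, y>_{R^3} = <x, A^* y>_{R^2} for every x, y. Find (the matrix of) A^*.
A^* = A^T =
[[-2, 0, 0],
 [0, -1, 3]]

For real matrices with standard dot products, the defining identity <Ax, y> = <x, A^* y> gives (Ax)^T y = x^T (A^*) y, i.e. x^T A^T y = x^T (A^*) y. Since this holds for all x, y, we must have A^* = A^T. Therefore
A^* =
[[-2, 0, 0],
 [0, -1, 3]].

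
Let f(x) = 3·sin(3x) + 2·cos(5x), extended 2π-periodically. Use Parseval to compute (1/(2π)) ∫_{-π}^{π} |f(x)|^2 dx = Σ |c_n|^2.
Σ |c_n|^2 = 13/2

Expand |f|^2 and use orthogonality of {sin(nx), cos(mx)} on [-π, π]:
  ∫_{-π}^{π} sin(nx)^2 dx = π, ∫ cos(mx)^2 dx = π, and cross terms integrate to 0.
So ∫_{-π}^{π} f(x)^2 dx = 3^2 · π + 2^2 · π = (9 + 4)π.
Divide by 2π: (9 + 4)/2 = 13/2.
By Parseval, this equals Σ |c_n|^2.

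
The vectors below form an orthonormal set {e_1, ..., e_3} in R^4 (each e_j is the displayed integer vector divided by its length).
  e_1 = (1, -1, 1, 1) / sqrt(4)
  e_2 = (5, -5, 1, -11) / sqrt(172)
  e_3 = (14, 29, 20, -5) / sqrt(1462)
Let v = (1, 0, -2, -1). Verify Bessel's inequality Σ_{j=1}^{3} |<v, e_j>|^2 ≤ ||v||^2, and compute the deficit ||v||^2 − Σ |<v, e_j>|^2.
Σ |<v, e_j>|^2 = 83/34; ||v||^2 = 6; deficit = 121/34

Write each e_j = u_j / sqrt(<u_j, u_j>) where u_j is the displayed integer vector. Then <v, e_j> = <v, u_j> / sqrt(<u_j, u_j>), so |<v, e_j>|^2 = <v, u_j>^2 / <u_j, u_j>.
Coefficients: <v, e_1> = -2/sqrt(4), <v, e_2> = 14/sqrt(172), <v, e_3> = -21/sqrt(1462).
Square and sum: Σ |<v, e_j>|^2 = 83/34.
Compute ||v||^2 = v·v = 6.
Deficit = 6 − 83/34 = 121/34 ≥ 0, confirming Bessel's inequality. (The deficit equals ||v − Σ <v,e_j> e_j||^2, the squared distance from v to span{e_j}.)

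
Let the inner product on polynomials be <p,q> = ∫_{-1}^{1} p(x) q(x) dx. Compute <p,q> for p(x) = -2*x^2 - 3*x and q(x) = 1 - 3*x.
<p,q> = 14/3

Expand the product: p(x)·q(x) = 6*x^3 + 7*x^2 - 3*x.
∫_{-1}^{1} of each monomial x^k gives [2/(k+1) if k even, 0 if k odd]. Integrating term-by-term (or equivalently evaluating the antiderivative F(x) = 3*x^4/2 + 7*x^3/3 - 3*x^2/2 at the endpoints):
  F(1) − F(−1) = 7/3 − (-7/3) = 14/3.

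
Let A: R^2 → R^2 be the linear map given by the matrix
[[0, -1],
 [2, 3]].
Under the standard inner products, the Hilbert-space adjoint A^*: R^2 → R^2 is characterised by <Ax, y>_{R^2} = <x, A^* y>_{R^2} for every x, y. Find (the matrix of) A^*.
A^* = A^T =
[[0, 2],
 [-1, 3]]

For real matrices with standard dot products, the defining identity <Ax, y> = <x, A^* y> gives (Ax)^T y = x^T (A^*) y, i.e. x^T A^T y = x^T (A^*) y. Since this holds for all x, y, we must have A^* = A^T. Therefore
A^* =
[[0, 2],
 [-1, 3]].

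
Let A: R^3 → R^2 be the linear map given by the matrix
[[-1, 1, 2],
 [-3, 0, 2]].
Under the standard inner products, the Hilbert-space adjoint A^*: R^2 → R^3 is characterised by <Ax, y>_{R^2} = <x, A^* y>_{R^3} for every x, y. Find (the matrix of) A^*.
A^* = A^T =
[[-1, -3],
 [1, 0],
 [2, 2]]

For real matrices with standard dot products, the defining identity <Ax, y> = <x, A^* y> gives (Ax)^T y = x^T (A^*) y, i.e. x^T A^T y = x^T (A^*) y. Since this holds for all x, y, we must have A^* = A^T. Therefore
A^* =
[[-1, -3],
 [1, 0],
 [2, 2]].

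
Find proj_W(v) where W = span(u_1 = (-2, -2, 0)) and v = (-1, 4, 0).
proj_W(v) = (3/2, 3/2, 0)

Set up U = [u_1 | ... | u_1] ∈ R^(3×1). The projector onto W = col(U) is P = U (U^T U)^(-1) U^T.
Compute U^T U =
  [8],
and U^T v = (-6).
Solve U^T U · c = U^T v for the coefficients: c = (-3/4). The projection is proj_W(v) = U c.
Check: (v - proj_W(v)) · u_1 = 0  (should be 0).
Result: proj_W(v) = (3/2, 3/2, 0).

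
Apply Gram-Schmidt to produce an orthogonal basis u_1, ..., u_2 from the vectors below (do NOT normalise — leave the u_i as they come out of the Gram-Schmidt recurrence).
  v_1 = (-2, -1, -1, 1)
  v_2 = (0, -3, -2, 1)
Orthogonal basis:
  u_1 = (-2, -1, -1, 1)
  u_2 = (12/7, -15/7, -8/7, 1/7)

Apply the Gram-Schmidt recurrence
  u_1 = v_1
  u_i = v_i − Σ_{j<i} ((v_i · u_j) / (u_j · u_j)) · u_j.

Step by step this gives:
  u_1 = (-2, -1, -1, 1)
  u_2 = (12/7, -15/7, -8/7, 1/7)

Orthogonality check:
  u_2 · u_1 = 0 (should be 0)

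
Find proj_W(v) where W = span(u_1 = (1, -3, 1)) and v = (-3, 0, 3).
proj_W(v) = (0, 0, 0)

Set up U = [u_1 | ... | u_1] ∈ R^(3×1). The projector onto W = col(U) is P = U (U^T U)^(-1) U^T.
Compute U^T U =
  [11],
and U^T v = (0).
Solve U^T U · c = U^T v for the coefficients: c = (0). The projection is proj_W(v) = U c.
Check: (v - proj_W(v)) · u_1 = 0  (should be 0).
Result: proj_W(v) = (0, 0, 0).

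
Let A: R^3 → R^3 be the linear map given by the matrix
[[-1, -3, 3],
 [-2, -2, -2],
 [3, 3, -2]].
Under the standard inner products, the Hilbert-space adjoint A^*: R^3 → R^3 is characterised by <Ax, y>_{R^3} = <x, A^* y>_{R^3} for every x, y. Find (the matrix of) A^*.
A^* = A^T =
[[-1, -2, 3],
 [-3, -2, 3],
 [3, -2, -2]]

For real matrices with standard dot products, the defining identity <Ax, y> = <x, A^* y> gives (Ax)^T y = x^T (A^*) y, i.e. x^T A^T y = x^T (A^*) y. Since this holds for all x, y, we must have A^* = A^T. Therefore
A^* =
[[-1, -2, 3],
 [-3, -2, 3],
 [3, -2, -2]].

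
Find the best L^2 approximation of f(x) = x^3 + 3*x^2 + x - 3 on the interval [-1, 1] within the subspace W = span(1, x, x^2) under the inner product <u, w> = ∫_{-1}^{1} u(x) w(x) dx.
g(x) = 3*x^2 + 8*x/5 - 3

The best approximation g ∈ W is the orthogonal projection of f onto W. Writing g = a_0 + a_1 x + a_2 x^2, the coefficients solve the normal equations G · a = b where
  G_{ij} = <φ_i, φ_j> and b_i = <f, φ_i>, with φ_0 = 1, φ_1 = x, φ_2 = x^2.
G =
  [2, 0, 2/3]
  [0, 2/3, 0]
  [2/3, 0, 2/5],
b = (-4, 16/15, -4/5).
Solving gives a_0 = -3, a_1 = 8/5, a_2 = 3, so
  g(x) = 3*x^2 + 8*x/5 - 3.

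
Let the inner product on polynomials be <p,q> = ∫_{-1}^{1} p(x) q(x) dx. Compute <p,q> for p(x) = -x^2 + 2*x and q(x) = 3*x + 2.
<p,q> = 8/3

Expand the product: p(x)·q(x) = -3*x^3 + 4*x^2 + 4*x.
∫_{-1}^{1} of each monomial x^k gives [2/(k+1) if k even, 0 if k odd]. Integrating term-by-term (or equivalently evaluating the antiderivative F(x) = -3*x^4/4 + 4*x^3/3 + 2*x^2 at the endpoints):
  F(1) − F(−1) = 31/12 − (-1/12) = 8/3.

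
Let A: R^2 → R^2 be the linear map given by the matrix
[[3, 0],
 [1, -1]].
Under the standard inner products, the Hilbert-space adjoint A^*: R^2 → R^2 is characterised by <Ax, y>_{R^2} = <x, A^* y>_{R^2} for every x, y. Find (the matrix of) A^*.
A^* = A^T =
[[3, 1],
 [0, -1]]

For real matrices with standard dot products, the defining identity <Ax, y> = <x, A^* y> gives (Ax)^T y = x^T (A^*) y, i.e. x^T A^T y = x^T (A^*) y. Since this holds for all x, y, we must have A^* = A^T. Therefore
A^* =
[[3, 1],
 [0, -1]].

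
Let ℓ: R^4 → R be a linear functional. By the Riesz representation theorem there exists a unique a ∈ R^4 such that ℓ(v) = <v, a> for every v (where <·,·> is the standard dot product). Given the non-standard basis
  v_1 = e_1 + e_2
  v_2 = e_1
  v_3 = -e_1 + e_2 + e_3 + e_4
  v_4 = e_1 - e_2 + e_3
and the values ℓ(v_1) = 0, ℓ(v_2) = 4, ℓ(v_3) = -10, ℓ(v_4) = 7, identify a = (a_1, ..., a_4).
a = (4, -4, -1, -1)

Write a = (a_1, ..., a_4) in the standard basis. For each basis vector v_i, ℓ(v_i) = <v_i, a> is a linear equation in the a_j's. Collect the n equations into a matrix system V a = ℓ, where row i of V is v_i (expressed in the standard basis). Since V is invertible (lower-triangular with 1s on the diagonal, up to permutation), solve by back-substitution:
  V =
[[1, 1, 0, 0],
 [1, 0, 0, 0],
 [-1, 1, 1, 1],
 [1, -1, 1, 0]]
  V a = (0, 4, -10, 7)
Solving gives a = (4, -4, -1, -1).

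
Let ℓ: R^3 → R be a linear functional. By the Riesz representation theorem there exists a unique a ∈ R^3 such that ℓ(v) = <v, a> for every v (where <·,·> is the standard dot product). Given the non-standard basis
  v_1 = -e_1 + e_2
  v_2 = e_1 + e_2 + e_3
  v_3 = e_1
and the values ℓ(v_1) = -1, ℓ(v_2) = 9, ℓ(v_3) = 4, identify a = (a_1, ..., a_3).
a = (4, 3, 2)

Write a = (a_1, ..., a_3) in the standard basis. For each basis vector v_i, ℓ(v_i) = <v_i, a> is a linear equation in the a_j's. Collect the n equations into a matrix system V a = ℓ, where row i of V is v_i (expressed in the standard basis). Since V is invertible (lower-triangular with 1s on the diagonal, up to permutation), solve by back-substitution:
  V =
[[-1, 1, 0],
 [1, 1, 1],
 [1, 0, 0]]
  V a = (-1, 9, 4)
Solving gives a = (4, 3, 2).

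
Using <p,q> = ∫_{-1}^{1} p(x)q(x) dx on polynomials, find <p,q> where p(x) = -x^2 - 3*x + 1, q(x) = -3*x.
<p,q> = 6

Expand the product: p(x)·q(x) = 3*x^3 + 9*x^2 - 3*x.
∫_{-1}^{1} of each monomial x^k gives [2/(k+1) if k even, 0 if k odd]. Integrating term-by-term (or equivalently evaluating the antiderivative F(x) = 3*x^4/4 + 3*x^3 - 3*x^2/2 at the endpoints):
  F(1) − F(−1) = 9/4 − (-15/4) = 6.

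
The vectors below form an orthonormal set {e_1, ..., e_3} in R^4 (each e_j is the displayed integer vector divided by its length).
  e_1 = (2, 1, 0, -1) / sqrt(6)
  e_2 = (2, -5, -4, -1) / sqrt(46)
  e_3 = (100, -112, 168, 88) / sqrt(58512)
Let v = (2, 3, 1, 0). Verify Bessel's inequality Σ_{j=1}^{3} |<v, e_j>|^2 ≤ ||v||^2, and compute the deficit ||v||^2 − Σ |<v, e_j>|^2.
Σ |<v, e_j>|^2 = 693/53; ||v||^2 = 14; deficit = 49/53

Write each e_j = u_j / sqrt(<u_j, u_j>) where u_j is the displayed integer vector. Then <v, e_j> = <v, u_j> / sqrt(<u_j, u_j>), so |<v, e_j>|^2 = <v, u_j>^2 / <u_j, u_j>.
Coefficients: <v, e_1> = 7/sqrt(6), <v, e_2> = -15/sqrt(46), <v, e_3> = 32/sqrt(58512).
Square and sum: Σ |<v, e_j>|^2 = 693/53.
Compute ||v||^2 = v·v = 14.
Deficit = 14 − 693/53 = 49/53 ≥ 0, confirming Bessel's inequality. (The deficit equals ||v − Σ <v,e_j> e_j||^2, the squared distance from v to span{e_j}.)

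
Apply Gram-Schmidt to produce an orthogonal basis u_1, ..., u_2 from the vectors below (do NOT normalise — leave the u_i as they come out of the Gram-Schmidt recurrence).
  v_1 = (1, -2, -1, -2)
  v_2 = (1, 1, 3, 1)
Orthogonal basis:
  u_1 = (1, -2, -1, -2)
  u_2 = (8/5, -1/5, 12/5, -1/5)

Apply the Gram-Schmidt recurrence
  u_1 = v_1
  u_i = v_i − Σ_{j<i} ((v_i · u_j) / (u_j · u_j)) · u_j.

Step by step this gives:
  u_1 = (1, -2, -1, -2)
  u_2 = (8/5, -1/5, 12/5, -1/5)

Orthogonality check:
  u_2 · u_1 = 0 (should be 0)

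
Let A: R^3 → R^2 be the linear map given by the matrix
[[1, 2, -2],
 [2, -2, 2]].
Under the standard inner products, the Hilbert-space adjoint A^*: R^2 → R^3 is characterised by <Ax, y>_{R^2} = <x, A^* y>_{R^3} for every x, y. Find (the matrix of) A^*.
A^* = A^T =
[[1, 2],
 [2, -2],
 [-2, 2]]

For real matrices with standard dot products, the defining identity <Ax, y> = <x, A^* y> gives (Ax)^T y = x^T (A^*) y, i.e. x^T A^T y = x^T (A^*) y. Since this holds for all x, y, we must have A^* = A^T. Therefore
A^* =
[[1, 2],
 [2, -2],
 [-2, 2]].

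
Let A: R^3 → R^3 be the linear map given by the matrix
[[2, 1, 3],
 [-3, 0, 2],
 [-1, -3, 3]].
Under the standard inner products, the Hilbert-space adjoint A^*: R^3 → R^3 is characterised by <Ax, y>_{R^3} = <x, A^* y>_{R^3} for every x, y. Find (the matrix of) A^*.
A^* = A^T =
[[2, -3, -1],
 [1, 0, -3],
 [3, 2, 3]]

For real matrices with standard dot products, the defining identity <Ax, y> = <x, A^* y> gives (Ax)^T y = x^T (A^*) y, i.e. x^T A^T y = x^T (A^*) y. Since this holds for all x, y, we must have A^* = A^T. Therefore
A^* =
[[2, -3, -1],
 [1, 0, -3],
 [3, 2, 3]].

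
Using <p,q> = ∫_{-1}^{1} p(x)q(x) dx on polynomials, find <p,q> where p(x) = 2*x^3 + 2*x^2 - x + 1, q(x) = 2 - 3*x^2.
<p,q> = 34/15

Expand the product: p(x)·q(x) = -6*x^5 - 6*x^4 + 7*x^3 + x^2 - 2*x + 2.
∫_{-1}^{1} of each monomial x^k gives [2/(k+1) if k even, 0 if k odd]. Integrating term-by-term (or equivalently evaluating the antiderivative F(x) = -x^6 - 6*x^5/5 + 7*x^4/4 + x^3/3 - x^2 + 2*x at the endpoints):
  F(1) − F(−1) = 53/60 − (-83/60) = 34/15.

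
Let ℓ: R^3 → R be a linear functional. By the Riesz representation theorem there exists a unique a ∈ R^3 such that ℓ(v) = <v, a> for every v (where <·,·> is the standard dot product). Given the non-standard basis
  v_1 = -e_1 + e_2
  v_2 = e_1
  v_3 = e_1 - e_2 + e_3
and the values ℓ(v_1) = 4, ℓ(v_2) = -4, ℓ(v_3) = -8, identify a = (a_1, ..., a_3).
a = (-4, 0, -4)

Write a = (a_1, ..., a_3) in the standard basis. For each basis vector v_i, ℓ(v_i) = <v_i, a> is a linear equation in the a_j's. Collect the n equations into a matrix system V a = ℓ, where row i of V is v_i (expressed in the standard basis). Since V is invertible (lower-triangular with 1s on the diagonal, up to permutation), solve by back-substitution:
  V =
[[-1, 1, 0],
 [1, 0, 0],
 [1, -1, 1]]
  V a = (4, -4, -8)
Solving gives a = (-4, 0, -4).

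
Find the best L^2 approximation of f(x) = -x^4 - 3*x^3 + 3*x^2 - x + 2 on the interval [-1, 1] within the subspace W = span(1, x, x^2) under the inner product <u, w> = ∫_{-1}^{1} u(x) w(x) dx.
g(x) = 15*x^2/7 - 14*x/5 + 73/35

The best approximation g ∈ W is the orthogonal projection of f onto W. Writing g = a_0 + a_1 x + a_2 x^2, the coefficients solve the normal equations G · a = b where
  G_{ij} = <φ_i, φ_j> and b_i = <f, φ_i>, with φ_0 = 1, φ_1 = x, φ_2 = x^2.
G =
  [2, 0, 2/3]
  [0, 2/3, 0]
  [2/3, 0, 2/5],
b = (28/5, -28/15, 236/105).
Solving gives a_0 = 73/35, a_1 = -14/5, a_2 = 15/7, so
  g(x) = 15*x^2/7 - 14*x/5 + 73/35.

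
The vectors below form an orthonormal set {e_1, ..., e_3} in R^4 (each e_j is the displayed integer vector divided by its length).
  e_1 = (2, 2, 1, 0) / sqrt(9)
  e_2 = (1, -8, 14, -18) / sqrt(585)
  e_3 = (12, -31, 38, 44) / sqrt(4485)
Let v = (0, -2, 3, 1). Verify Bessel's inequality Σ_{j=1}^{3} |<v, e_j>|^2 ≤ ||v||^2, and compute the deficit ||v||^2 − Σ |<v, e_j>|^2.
Σ |<v, e_j>|^2 = 941/69; ||v||^2 = 14; deficit = 25/69

Write each e_j = u_j / sqrt(<u_j, u_j>) where u_j is the displayed integer vector. Then <v, e_j> = <v, u_j> / sqrt(<u_j, u_j>), so |<v, e_j>|^2 = <v, u_j>^2 / <u_j, u_j>.
Coefficients: <v, e_1> = -1/sqrt(9), <v, e_2> = 40/sqrt(585), <v, e_3> = 220/sqrt(4485).
Square and sum: Σ |<v, e_j>|^2 = 941/69.
Compute ||v||^2 = v·v = 14.
Deficit = 14 − 941/69 = 25/69 ≥ 0, confirming Bessel's inequality. (The deficit equals ||v − Σ <v,e_j> e_j||^2, the squared distance from v to span{e_j}.)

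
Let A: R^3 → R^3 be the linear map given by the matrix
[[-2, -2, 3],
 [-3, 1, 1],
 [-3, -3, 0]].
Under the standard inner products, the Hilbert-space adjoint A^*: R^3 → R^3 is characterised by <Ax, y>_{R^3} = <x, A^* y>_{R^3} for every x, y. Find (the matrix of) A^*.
A^* = A^T =
[[-2, -3, -3],
 [-2, 1, -3],
 [3, 1, 0]]

For real matrices with standard dot products, the defining identity <Ax, y> = <x, A^* y> gives (Ax)^T y = x^T (A^*) y, i.e. x^T A^T y = x^T (A^*) y. Since this holds for all x, y, we must have A^* = A^T. Therefore
A^* =
[[-2, -3, -3],
 [-2, 1, -3],
 [3, 1, 0]].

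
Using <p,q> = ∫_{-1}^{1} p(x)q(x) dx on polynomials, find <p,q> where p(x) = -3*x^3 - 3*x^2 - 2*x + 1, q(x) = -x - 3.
<p,q> = 38/15

Expand the product: p(x)·q(x) = 3*x^4 + 12*x^3 + 11*x^2 + 5*x - 3.
∫_{-1}^{1} of each monomial x^k gives [2/(k+1) if k even, 0 if k odd]. Integrating term-by-term (or equivalently evaluating the antiderivative F(x) = 3*x^5/5 + 3*x^4 + 11*x^3/3 + 5*x^2/2 - 3*x at the endpoints):
  F(1) − F(−1) = 203/30 − (127/30) = 38/15.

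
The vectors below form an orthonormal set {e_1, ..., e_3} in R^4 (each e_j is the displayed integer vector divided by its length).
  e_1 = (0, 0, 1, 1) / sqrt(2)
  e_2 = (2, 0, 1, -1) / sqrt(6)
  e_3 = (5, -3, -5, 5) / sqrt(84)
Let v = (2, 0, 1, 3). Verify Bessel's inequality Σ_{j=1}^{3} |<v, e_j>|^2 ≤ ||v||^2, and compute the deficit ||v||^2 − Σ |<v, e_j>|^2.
Σ |<v, e_j>|^2 = 94/7; ||v||^2 = 14; deficit = 4/7

Write each e_j = u_j / sqrt(<u_j, u_j>) where u_j is the displayed integer vector. Then <v, e_j> = <v, u_j> / sqrt(<u_j, u_j>), so |<v, e_j>|^2 = <v, u_j>^2 / <u_j, u_j>.
Coefficients: <v, e_1> = 4/sqrt(2), <v, e_2> = 2/sqrt(6), <v, e_3> = 20/sqrt(84).
Square and sum: Σ |<v, e_j>|^2 = 94/7.
Compute ||v||^2 = v·v = 14.
Deficit = 14 − 94/7 = 4/7 ≥ 0, confirming Bessel's inequality. (The deficit equals ||v − Σ <v,e_j> e_j||^2, the squared distance from v to span{e_j}.)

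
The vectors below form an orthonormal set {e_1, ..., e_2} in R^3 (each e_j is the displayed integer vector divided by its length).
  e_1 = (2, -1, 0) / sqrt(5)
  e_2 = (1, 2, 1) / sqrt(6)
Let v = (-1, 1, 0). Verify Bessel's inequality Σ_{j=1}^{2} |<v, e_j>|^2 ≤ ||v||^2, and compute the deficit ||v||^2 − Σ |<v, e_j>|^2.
Σ |<v, e_j>|^2 = 59/30; ||v||^2 = 2; deficit = 1/30

Write each e_j = u_j / sqrt(<u_j, u_j>) where u_j is the displayed integer vector. Then <v, e_j> = <v, u_j> / sqrt(<u_j, u_j>), so |<v, e_j>|^2 = <v, u_j>^2 / <u_j, u_j>.
Coefficients: <v, e_1> = -3/sqrt(5), <v, e_2> = 1/sqrt(6).
Square and sum: Σ |<v, e_j>|^2 = 59/30.
Compute ||v||^2 = v·v = 2.
Deficit = 2 − 59/30 = 1/30 ≥ 0, confirming Bessel's inequality. (The deficit equals ||v − Σ <v,e_j> e_j||^2, the squared distance from v to span{e_j}.)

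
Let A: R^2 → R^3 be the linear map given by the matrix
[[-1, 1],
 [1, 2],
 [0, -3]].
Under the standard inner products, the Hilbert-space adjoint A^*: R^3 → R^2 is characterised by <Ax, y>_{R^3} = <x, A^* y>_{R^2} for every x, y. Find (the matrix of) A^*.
A^* = A^T =
[[-1, 1, 0],
 [1, 2, -3]]

For real matrices with standard dot products, the defining identity <Ax, y> = <x, A^* y> gives (Ax)^T y = x^T (A^*) y, i.e. x^T A^T y = x^T (A^*) y. Since this holds for all x, y, we must have A^* = A^T. Therefore
A^* =
[[-1, 1, 0],
 [1, 2, -3]].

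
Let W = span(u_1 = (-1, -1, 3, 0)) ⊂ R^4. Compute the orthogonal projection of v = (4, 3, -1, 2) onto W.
proj_W(v) = (10/11, 10/11, -30/11, 0)

Set up U = [u_1 | ... | u_1] ∈ R^(4×1). The projector onto W = col(U) is P = U (U^T U)^(-1) U^T.
Compute U^T U =
  [11],
and U^T v = (-10).
Solve U^T U · c = U^T v for the coefficients: c = (-10/11). The projection is proj_W(v) = U c.
Check: (v - proj_W(v)) · u_1 = 0  (should be 0).
Result: proj_W(v) = (10/11, 10/11, -30/11, 0).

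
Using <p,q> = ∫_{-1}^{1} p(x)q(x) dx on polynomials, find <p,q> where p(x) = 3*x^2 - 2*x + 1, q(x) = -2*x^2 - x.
<p,q> = -12/5

Expand the product: p(x)·q(x) = -6*x^4 + x^3 - x.
∫_{-1}^{1} of each monomial x^k gives [2/(k+1) if k even, 0 if k odd]. Integrating term-by-term (or equivalently evaluating the antiderivative F(x) = -6*x^5/5 + x^4/4 - x^2/2 at the endpoints):
  F(1) − F(−1) = -29/20 − (19/20) = -12/5.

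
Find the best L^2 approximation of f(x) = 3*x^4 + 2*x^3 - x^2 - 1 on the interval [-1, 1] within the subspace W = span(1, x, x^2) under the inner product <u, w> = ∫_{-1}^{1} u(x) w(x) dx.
g(x) = 11*x^2/7 + 6*x/5 - 44/35

The best approximation g ∈ W is the orthogonal projection of f onto W. Writing g = a_0 + a_1 x + a_2 x^2, the coefficients solve the normal equations G · a = b where
  G_{ij} = <φ_i, φ_j> and b_i = <f, φ_i>, with φ_0 = 1, φ_1 = x, φ_2 = x^2.
G =
  [2, 0, 2/3]
  [0, 2/3, 0]
  [2/3, 0, 2/5],
b = (-22/15, 4/5, -22/105).
Solving gives a_0 = -44/35, a_1 = 6/5, a_2 = 11/7, so
  g(x) = 11*x^2/7 + 6*x/5 - 44/35.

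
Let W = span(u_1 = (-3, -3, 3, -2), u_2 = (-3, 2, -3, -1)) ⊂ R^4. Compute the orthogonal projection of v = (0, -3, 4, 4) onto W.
proj_W(v) = (1257/697, -1893/697, 2523/697, 208/697)

Set up U = [u_1 | ... | u_2] ∈ R^(4×2). The projector onto W = col(U) is P = U (U^T U)^(-1) U^T.
Compute U^T U =
  [31, -4]
  [-4, 23],
and U^T v = (13, -22).
Solve U^T U · c = U^T v for the coefficients: c = (211/697, -630/697). The projection is proj_W(v) = U c.
Check: (v - proj_W(v)) · u_1 = 0  (should be 0).
Check: (v - proj_W(v)) · u_2 = 0  (should be 0).
Result: proj_W(v) = (1257/697, -1893/697, 2523/697, 208/697).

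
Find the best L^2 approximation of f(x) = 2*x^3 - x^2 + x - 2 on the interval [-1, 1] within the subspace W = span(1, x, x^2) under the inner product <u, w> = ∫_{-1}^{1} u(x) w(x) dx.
g(x) = -x^2 + 11*x/5 - 2

The best approximation g ∈ W is the orthogonal projection of f onto W. Writing g = a_0 + a_1 x + a_2 x^2, the coefficients solve the normal equations G · a = b where
  G_{ij} = <φ_i, φ_j> and b_i = <f, φ_i>, with φ_0 = 1, φ_1 = x, φ_2 = x^2.
G =
  [2, 0, 2/3]
  [0, 2/3, 0]
  [2/3, 0, 2/5],
b = (-14/3, 22/15, -26/15).
Solving gives a_0 = -2, a_1 = 11/5, a_2 = -1, so
  g(x) = -x^2 + 11*x/5 - 2.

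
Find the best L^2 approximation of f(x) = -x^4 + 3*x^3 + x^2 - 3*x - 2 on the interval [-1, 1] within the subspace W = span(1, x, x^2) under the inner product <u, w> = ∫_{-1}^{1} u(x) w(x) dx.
g(x) = x^2/7 - 6*x/5 - 67/35

The best approximation g ∈ W is the orthogonal projection of f onto W. Writing g = a_0 + a_1 x + a_2 x^2, the coefficients solve the normal equations G · a = b where
  G_{ij} = <φ_i, φ_j> and b_i = <f, φ_i>, with φ_0 = 1, φ_1 = x, φ_2 = x^2.
G =
  [2, 0, 2/3]
  [0, 2/3, 0]
  [2/3, 0, 2/5],
b = (-56/15, -4/5, -128/105).
Solving gives a_0 = -67/35, a_1 = -6/5, a_2 = 1/7, so
  g(x) = x^2/7 - 6*x/5 - 67/35.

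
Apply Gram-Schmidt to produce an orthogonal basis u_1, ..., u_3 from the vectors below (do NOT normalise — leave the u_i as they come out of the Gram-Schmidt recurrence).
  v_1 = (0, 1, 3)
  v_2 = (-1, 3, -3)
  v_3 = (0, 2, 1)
Orthogonal basis:
  u_1 = (0, 1, 3)
  u_2 = (-1, 18/5, -6/5)
  u_3 = (30/77, 15/154, -5/154)

Apply the Gram-Schmidt recurrence
  u_1 = v_1
  u_i = v_i − Σ_{j<i} ((v_i · u_j) / (u_j · u_j)) · u_j.

Step by step this gives:
  u_1 = (0, 1, 3)
  u_2 = (-1, 18/5, -6/5)
  u_3 = (30/77, 15/154, -5/154)

Orthogonality check:
  u_2 · u_1 = 0 (should be 0)
  u_3 · u_1 = 0 (should be 0)
  u_3 · u_2 = 0 (should be 0)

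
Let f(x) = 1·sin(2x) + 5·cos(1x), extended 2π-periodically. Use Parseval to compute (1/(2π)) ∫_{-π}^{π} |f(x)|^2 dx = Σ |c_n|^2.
Σ |c_n|^2 = 13

Expand |f|^2 and use orthogonality of {sin(nx), cos(mx)} on [-π, π]:
  ∫_{-π}^{π} sin(nx)^2 dx = π, ∫ cos(mx)^2 dx = π, and cross terms integrate to 0.
So ∫_{-π}^{π} f(x)^2 dx = 1^2 · π + 5^2 · π = (1 + 25)π.
Divide by 2π: (1 + 25)/2 = 13.
By Parseval, this equals Σ |c_n|^2.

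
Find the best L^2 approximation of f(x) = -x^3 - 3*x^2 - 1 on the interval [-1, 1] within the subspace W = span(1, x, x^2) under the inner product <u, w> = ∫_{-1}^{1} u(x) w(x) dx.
g(x) = -3*x^2 - 3*x/5 - 1

The best approximation g ∈ W is the orthogonal projection of f onto W. Writing g = a_0 + a_1 x + a_2 x^2, the coefficients solve the normal equations G · a = b where
  G_{ij} = <φ_i, φ_j> and b_i = <f, φ_i>, with φ_0 = 1, φ_1 = x, φ_2 = x^2.
G =
  [2, 0, 2/3]
  [0, 2/3, 0]
  [2/3, 0, 2/5],
b = (-4, -2/5, -28/15).
Solving gives a_0 = -1, a_1 = -3/5, a_2 = -3, so
  g(x) = -3*x^2 - 3*x/5 - 1.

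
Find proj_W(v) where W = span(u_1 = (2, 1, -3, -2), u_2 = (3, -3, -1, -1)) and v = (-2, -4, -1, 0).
proj_W(v) = (93/148, -327/148, 151/148, 73/148)

Set up U = [u_1 | ... | u_2] ∈ R^(4×2). The projector onto W = col(U) is P = U (U^T U)^(-1) U^T.
Compute U^T U =
  [18, 8]
  [8, 20],
and U^T v = (-5, 7).
Solve U^T U · c = U^T v for the coefficients: c = (-39/74, 83/148). The projection is proj_W(v) = U c.
Check: (v - proj_W(v)) · u_1 = 0  (should be 0).
Check: (v - proj_W(v)) · u_2 = 0  (should be 0).
Result: proj_W(v) = (93/148, -327/148, 151/148, 73/148).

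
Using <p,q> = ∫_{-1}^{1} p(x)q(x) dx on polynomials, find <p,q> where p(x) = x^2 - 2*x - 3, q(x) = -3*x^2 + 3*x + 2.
<p,q> = -148/15

Expand the product: p(x)·q(x) = -3*x^4 + 9*x^3 + 5*x^2 - 13*x - 6.
∫_{-1}^{1} of each monomial x^k gives [2/(k+1) if k even, 0 if k odd]. Integrating term-by-term (or equivalently evaluating the antiderivative F(x) = -3*x^5/5 + 9*x^4/4 + 5*x^3/3 - 13*x^2/2 - 6*x at the endpoints):
  F(1) − F(−1) = -551/60 − (41/60) = -148/15.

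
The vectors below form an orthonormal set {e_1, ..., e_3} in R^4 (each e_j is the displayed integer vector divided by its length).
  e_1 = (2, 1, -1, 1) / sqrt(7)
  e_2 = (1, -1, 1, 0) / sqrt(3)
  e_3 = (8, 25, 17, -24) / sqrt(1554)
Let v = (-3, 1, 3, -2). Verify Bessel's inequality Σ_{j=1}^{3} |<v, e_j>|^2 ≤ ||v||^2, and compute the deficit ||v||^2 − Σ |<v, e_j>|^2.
Σ |<v, e_j>|^2 = 779/37; ||v||^2 = 23; deficit = 72/37

Write each e_j = u_j / sqrt(<u_j, u_j>) where u_j is the displayed integer vector. Then <v, e_j> = <v, u_j> / sqrt(<u_j, u_j>), so |<v, e_j>|^2 = <v, u_j>^2 / <u_j, u_j>.
Coefficients: <v, e_1> = -10/sqrt(7), <v, e_2> = -1/sqrt(3), <v, e_3> = 100/sqrt(1554).
Square and sum: Σ |<v, e_j>|^2 = 779/37.
Compute ||v||^2 = v·v = 23.
Deficit = 23 − 779/37 = 72/37 ≥ 0, confirming Bessel's inequality. (The deficit equals ||v − Σ <v,e_j> e_j||^2, the squared distance from v to span{e_j}.)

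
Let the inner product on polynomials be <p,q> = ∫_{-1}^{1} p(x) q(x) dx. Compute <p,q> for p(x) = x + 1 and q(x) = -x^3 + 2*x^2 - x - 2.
<p,q> = -56/15

Expand the product: p(x)·q(x) = -x^4 + x^3 + x^2 - 3*x - 2.
∫_{-1}^{1} of each monomial x^k gives [2/(k+1) if k even, 0 if k odd]. Integrating term-by-term (or equivalently evaluating the antiderivative F(x) = -x^5/5 + x^4/4 + x^3/3 - 3*x^2/2 - 2*x at the endpoints):
  F(1) − F(−1) = -187/60 − (37/60) = -56/15.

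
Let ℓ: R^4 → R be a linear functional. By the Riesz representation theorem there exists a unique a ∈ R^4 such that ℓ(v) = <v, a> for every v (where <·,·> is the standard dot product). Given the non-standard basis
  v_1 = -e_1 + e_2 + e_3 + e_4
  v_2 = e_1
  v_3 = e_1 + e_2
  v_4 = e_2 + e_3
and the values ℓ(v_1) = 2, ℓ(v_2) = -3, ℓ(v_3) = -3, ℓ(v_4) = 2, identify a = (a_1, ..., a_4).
a = (-3, 0, 2, -3)

Write a = (a_1, ..., a_4) in the standard basis. For each basis vector v_i, ℓ(v_i) = <v_i, a> is a linear equation in the a_j's. Collect the n equations into a matrix system V a = ℓ, where row i of V is v_i (expressed in the standard basis). Since V is invertible (lower-triangular with 1s on the diagonal, up to permutation), solve by back-substitution:
  V =
[[-1, 1, 1, 1],
 [1, 0, 0, 0],
 [1, 1, 0, 0],
 [0, 1, 1, 0]]
  V a = (2, -3, -3, 2)
Solving gives a = (-3, 0, 2, -3).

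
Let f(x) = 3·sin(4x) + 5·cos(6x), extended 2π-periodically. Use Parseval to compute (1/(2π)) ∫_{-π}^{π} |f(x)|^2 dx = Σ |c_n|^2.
Σ |c_n|^2 = 17

Expand |f|^2 and use orthogonality of {sin(nx), cos(mx)} on [-π, π]:
  ∫_{-π}^{π} sin(nx)^2 dx = π, ∫ cos(mx)^2 dx = π, and cross terms integrate to 0.
So ∫_{-π}^{π} f(x)^2 dx = 3^2 · π + 5^2 · π = (9 + 25)π.
Divide by 2π: (9 + 25)/2 = 17.
By Parseval, this equals Σ |c_n|^2.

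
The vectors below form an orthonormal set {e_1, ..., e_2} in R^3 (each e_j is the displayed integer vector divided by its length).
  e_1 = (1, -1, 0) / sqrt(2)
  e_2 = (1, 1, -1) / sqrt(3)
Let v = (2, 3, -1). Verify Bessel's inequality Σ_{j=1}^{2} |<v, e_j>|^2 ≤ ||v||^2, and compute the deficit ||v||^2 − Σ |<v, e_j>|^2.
Σ |<v, e_j>|^2 = 25/2; ||v||^2 = 14; deficit = 3/2

Write each e_j = u_j / sqrt(<u_j, u_j>) where u_j is the displayed integer vector. Then <v, e_j> = <v, u_j> / sqrt(<u_j, u_j>), so |<v, e_j>|^2 = <v, u_j>^2 / <u_j, u_j>.
Coefficients: <v, e_1> = -1/sqrt(2), <v, e_2> = 6/sqrt(3).
Square and sum: Σ |<v, e_j>|^2 = 25/2.
Compute ||v||^2 = v·v = 14.
Deficit = 14 − 25/2 = 3/2 ≥ 0, confirming Bessel's inequality. (The deficit equals ||v − Σ <v,e_j> e_j||^2, the squared distance from v to span{e_j}.)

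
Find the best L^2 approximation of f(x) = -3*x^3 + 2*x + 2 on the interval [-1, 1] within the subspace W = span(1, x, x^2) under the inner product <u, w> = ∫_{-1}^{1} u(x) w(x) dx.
g(x) = x/5 + 2

The best approximation g ∈ W is the orthogonal projection of f onto W. Writing g = a_0 + a_1 x + a_2 x^2, the coefficients solve the normal equations G · a = b where
  G_{ij} = <φ_i, φ_j> and b_i = <f, φ_i>, with φ_0 = 1, φ_1 = x, φ_2 = x^2.
G =
  [2, 0, 2/3]
  [0, 2/3, 0]
  [2/3, 0, 2/5],
b = (4, 2/15, 4/3).
Solving gives a_0 = 2, a_1 = 1/5, a_2 = 0, so
  g(x) = x/5 + 2.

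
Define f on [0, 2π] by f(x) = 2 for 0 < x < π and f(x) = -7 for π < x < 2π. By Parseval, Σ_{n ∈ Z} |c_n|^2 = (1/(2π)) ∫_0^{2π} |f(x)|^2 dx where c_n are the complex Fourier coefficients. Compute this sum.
Σ |c_n|^2 = 53/2

Parseval equates the L^2 energy of f (normalised by 1/(2π)) with the ℓ^2 sum of its Fourier coefficients: (1/(2π)) ∫_0^{2π} |f|^2 = Σ |c_n|^2.
Compute the left side: (1/(2π)) [∫_0^π 2^2 dx + ∫_π^{2π} (-7)^2 dx] = (1/(2π)) · (4π + 49π) = (4 + 49)/2 = 53/2.
So Σ_{n ∈ Z} |c_n|^2 = 53/2.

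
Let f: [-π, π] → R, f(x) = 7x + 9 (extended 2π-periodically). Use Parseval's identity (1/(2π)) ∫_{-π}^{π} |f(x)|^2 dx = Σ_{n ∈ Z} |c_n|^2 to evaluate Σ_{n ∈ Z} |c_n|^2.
Σ |c_n|^2 = 49π^2/3 + 81

Expand and integrate term by term over [-π, π]:
  ∫ (7x)^2 dx = 49·(2π^3/3); ∫ 2·7·(9)·x dx = 0 (odd integrand); ∫ 9^2 dx = 81·2π.
So (1/(2π)) ∫_{-π}^{π} (7x + 9)^2 dx = 49π^2/3 + 81 = 49π^2/3 + 81.
Parseval ⇒ Σ |c_n|^2 = 49π^2/3 + 81.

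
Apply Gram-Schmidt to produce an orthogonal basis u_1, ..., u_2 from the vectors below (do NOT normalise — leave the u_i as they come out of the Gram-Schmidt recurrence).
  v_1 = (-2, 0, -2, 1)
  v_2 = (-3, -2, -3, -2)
Orthogonal basis:
  u_1 = (-2, 0, -2, 1)
  u_2 = (-7/9, -2, -7/9, -28/9)

Apply the Gram-Schmidt recurrence
  u_1 = v_1
  u_i = v_i − Σ_{j<i} ((v_i · u_j) / (u_j · u_j)) · u_j.

Step by step this gives:
  u_1 = (-2, 0, -2, 1)
  u_2 = (-7/9, -2, -7/9, -28/9)

Orthogonality check:
  u_2 · u_1 = 0 (should be 0)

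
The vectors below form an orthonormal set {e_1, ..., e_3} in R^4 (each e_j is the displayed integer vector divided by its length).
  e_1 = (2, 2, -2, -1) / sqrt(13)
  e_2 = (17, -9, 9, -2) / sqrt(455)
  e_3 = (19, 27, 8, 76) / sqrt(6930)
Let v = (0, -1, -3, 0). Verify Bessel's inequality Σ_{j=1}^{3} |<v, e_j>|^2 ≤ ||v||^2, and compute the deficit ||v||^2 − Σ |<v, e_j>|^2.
Σ |<v, e_j>|^2 = 51/22; ||v||^2 = 10; deficit = 169/22

Write each e_j = u_j / sqrt(<u_j, u_j>) where u_j is the displayed integer vector. Then <v, e_j> = <v, u_j> / sqrt(<u_j, u_j>), so |<v, e_j>|^2 = <v, u_j>^2 / <u_j, u_j>.
Coefficients: <v, e_1> = 4/sqrt(13), <v, e_2> = -18/sqrt(455), <v, e_3> = -51/sqrt(6930).
Square and sum: Σ |<v, e_j>|^2 = 51/22.
Compute ||v||^2 = v·v = 10.
Deficit = 10 − 51/22 = 169/22 ≥ 0, confirming Bessel's inequality. (The deficit equals ||v − Σ <v,e_j> e_j||^2, the squared distance from v to span{e_j}.)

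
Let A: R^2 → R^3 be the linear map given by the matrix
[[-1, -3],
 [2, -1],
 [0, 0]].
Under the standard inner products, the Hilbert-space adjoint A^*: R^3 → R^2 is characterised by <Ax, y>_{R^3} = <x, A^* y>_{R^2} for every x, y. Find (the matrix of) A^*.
A^* = A^T =
[[-1, 2, 0],
 [-3, -1, 0]]

For real matrices with standard dot products, the defining identity <Ax, y> = <x, A^* y> gives (Ax)^T y = x^T (A^*) y, i.e. x^T A^T y = x^T (A^*) y. Since this holds for all x, y, we must have A^* = A^T. Therefore
A^* =
[[-1, 2, 0],
 [-3, -1, 0]].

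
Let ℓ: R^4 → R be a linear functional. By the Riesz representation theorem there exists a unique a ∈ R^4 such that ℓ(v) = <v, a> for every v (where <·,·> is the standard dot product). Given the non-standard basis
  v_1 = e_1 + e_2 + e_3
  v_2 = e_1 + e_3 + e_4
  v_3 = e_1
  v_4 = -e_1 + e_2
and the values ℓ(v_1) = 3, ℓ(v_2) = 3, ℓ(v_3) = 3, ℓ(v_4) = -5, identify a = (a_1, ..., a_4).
a = (3, -2, 2, -2)

Write a = (a_1, ..., a_4) in the standard basis. For each basis vector v_i, ℓ(v_i) = <v_i, a> is a linear equation in the a_j's. Collect the n equations into a matrix system V a = ℓ, where row i of V is v_i (expressed in the standard basis). Since V is invertible (lower-triangular with 1s on the diagonal, up to permutation), solve by back-substitution:
  V =
[[1, 1, 1, 0],
 [1, 0, 1, 1],
 [1, 0, 0, 0],
 [-1, 1, 0, 0]]
  V a = (3, 3, 3, -5)
Solving gives a = (3, -2, 2, -2).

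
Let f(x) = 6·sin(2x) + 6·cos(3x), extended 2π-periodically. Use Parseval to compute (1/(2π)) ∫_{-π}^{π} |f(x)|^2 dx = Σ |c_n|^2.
Σ |c_n|^2 = 36

Expand |f|^2 and use orthogonality of {sin(nx), cos(mx)} on [-π, π]:
  ∫_{-π}^{π} sin(nx)^2 dx = π, ∫ cos(mx)^2 dx = π, and cross terms integrate to 0.
So ∫_{-π}^{π} f(x)^2 dx = 6^2 · π + 6^2 · π = (36 + 36)π.
Divide by 2π: (36 + 36)/2 = 36.
By Parseval, this equals Σ |c_n|^2.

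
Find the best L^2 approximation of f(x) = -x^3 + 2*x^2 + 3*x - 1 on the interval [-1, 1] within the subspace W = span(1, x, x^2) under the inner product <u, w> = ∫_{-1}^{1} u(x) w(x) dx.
g(x) = 2*x^2 + 12*x/5 - 1

The best approximation g ∈ W is the orthogonal projection of f onto W. Writing g = a_0 + a_1 x + a_2 x^2, the coefficients solve the normal equations G · a = b where
  G_{ij} = <φ_i, φ_j> and b_i = <f, φ_i>, with φ_0 = 1, φ_1 = x, φ_2 = x^2.
G =
  [2, 0, 2/3]
  [0, 2/3, 0]
  [2/3, 0, 2/5],
b = (-2/3, 8/5, 2/15).
Solving gives a_0 = -1, a_1 = 12/5, a_2 = 2, so
  g(x) = 2*x^2 + 12*x/5 - 1.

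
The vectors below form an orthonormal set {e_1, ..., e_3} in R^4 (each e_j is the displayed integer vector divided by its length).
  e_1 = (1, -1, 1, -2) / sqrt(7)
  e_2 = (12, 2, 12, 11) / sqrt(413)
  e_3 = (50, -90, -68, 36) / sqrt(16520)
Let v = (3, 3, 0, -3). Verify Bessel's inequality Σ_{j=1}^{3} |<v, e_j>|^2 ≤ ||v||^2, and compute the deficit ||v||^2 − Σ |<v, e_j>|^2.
Σ |<v, e_j>|^2 = 297/35; ||v||^2 = 27; deficit = 648/35

Write each e_j = u_j / sqrt(<u_j, u_j>) where u_j is the displayed integer vector. Then <v, e_j> = <v, u_j> / sqrt(<u_j, u_j>), so |<v, e_j>|^2 = <v, u_j>^2 / <u_j, u_j>.
Coefficients: <v, e_1> = 6/sqrt(7), <v, e_2> = 9/sqrt(413), <v, e_3> = -228/sqrt(16520).
Square and sum: Σ |<v, e_j>|^2 = 297/35.
Compute ||v||^2 = v·v = 27.
Deficit = 27 − 297/35 = 648/35 ≥ 0, confirming Bessel's inequality. (The deficit equals ||v − Σ <v,e_j> e_j||^2, the squared distance from v to span{e_j}.)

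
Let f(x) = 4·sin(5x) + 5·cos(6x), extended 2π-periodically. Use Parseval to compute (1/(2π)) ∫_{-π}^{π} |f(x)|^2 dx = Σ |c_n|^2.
Σ |c_n|^2 = 41/2

Expand |f|^2 and use orthogonality of {sin(nx), cos(mx)} on [-π, π]:
  ∫_{-π}^{π} sin(nx)^2 dx = π, ∫ cos(mx)^2 dx = π, and cross terms integrate to 0.
So ∫_{-π}^{π} f(x)^2 dx = 4^2 · π + 5^2 · π = (16 + 25)π.
Divide by 2π: (16 + 25)/2 = 41/2.
By Parseval, this equals Σ |c_n|^2.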